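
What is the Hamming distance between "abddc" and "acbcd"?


Comparing "abddc" and "acbcd" position by position:
  Position 0: 'a' vs 'a' => same
  Position 1: 'b' vs 'c' => differ
  Position 2: 'd' vs 'b' => differ
  Position 3: 'd' vs 'c' => differ
  Position 4: 'c' vs 'd' => differ
Total differences (Hamming distance): 4

4


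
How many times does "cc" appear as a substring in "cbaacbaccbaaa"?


Searching for "cc" in "cbaacbaccbaaa"
Scanning each position:
  Position 0: "cb" => no
  Position 1: "ba" => no
  Position 2: "aa" => no
  Position 3: "ac" => no
  Position 4: "cb" => no
  Position 5: "ba" => no
  Position 6: "ac" => no
  Position 7: "cc" => MATCH
  Position 8: "cb" => no
  Position 9: "ba" => no
  Position 10: "aa" => no
  Position 11: "aa" => no
Total occurrences: 1

1


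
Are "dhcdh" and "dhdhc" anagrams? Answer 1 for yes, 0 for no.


Strings: "dhcdh", "dhdhc"
Sorted first:  cddhh
Sorted second: cddhh
Sorted forms match => anagrams

1


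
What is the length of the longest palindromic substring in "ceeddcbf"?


Input: "ceeddcbf"
Checking substrings for palindromes:
  [1:3] "ee" (len 2) => palindrome
  [3:5] "dd" (len 2) => palindrome
Longest palindromic substring: "ee" with length 2

2


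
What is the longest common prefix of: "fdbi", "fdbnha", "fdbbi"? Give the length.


Words: fdbi, fdbnha, fdbbi
  Position 0: all 'f' => match
  Position 1: all 'd' => match
  Position 2: all 'b' => match
  Position 3: ('i', 'n', 'b') => mismatch, stop
LCP = "fdb" (length 3)

3


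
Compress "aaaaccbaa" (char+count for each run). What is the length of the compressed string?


Input: aaaaccbaa
Runs:
  'a' x 4 => "a4"
  'c' x 2 => "c2"
  'b' x 1 => "b1"
  'a' x 2 => "a2"
Compressed: "a4c2b1a2"
Compressed length: 8

8


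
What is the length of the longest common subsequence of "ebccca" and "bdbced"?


LCS of "ebccca" and "bdbced"
DP table:
           b    d    b    c    e    d
      0    0    0    0    0    0    0
  e   0    0    0    0    0    1    1
  b   0    1    1    1    1    1    1
  c   0    1    1    1    2    2    2
  c   0    1    1    1    2    2    2
  c   0    1    1    1    2    2    2
  a   0    1    1    1    2    2    2
LCS length = dp[6][6] = 2

2


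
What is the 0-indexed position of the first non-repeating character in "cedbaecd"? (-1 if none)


Input: cedbaecd
Character frequencies:
  'a': 1
  'b': 1
  'c': 2
  'd': 2
  'e': 2
Scanning left to right for freq == 1:
  Position 0 ('c'): freq=2, skip
  Position 1 ('e'): freq=2, skip
  Position 2 ('d'): freq=2, skip
  Position 3 ('b'): unique! => answer = 3

3


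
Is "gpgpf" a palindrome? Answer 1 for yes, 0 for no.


Input: gpgpf
Reversed: fpgpg
  Compare pos 0 ('g') with pos 4 ('f'): MISMATCH
  Compare pos 1 ('p') with pos 3 ('p'): match
Result: not a palindrome

0


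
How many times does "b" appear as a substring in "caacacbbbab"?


Searching for "b" in "caacacbbbab"
Scanning each position:
  Position 0: "c" => no
  Position 1: "a" => no
  Position 2: "a" => no
  Position 3: "c" => no
  Position 4: "a" => no
  Position 5: "c" => no
  Position 6: "b" => MATCH
  Position 7: "b" => MATCH
  Position 8: "b" => MATCH
  Position 9: "a" => no
  Position 10: "b" => MATCH
Total occurrences: 4

4


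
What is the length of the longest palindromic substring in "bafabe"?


Input: "bafabe"
Checking substrings for palindromes:
  [0:5] "bafab" (len 5) => palindrome
  [1:4] "afa" (len 3) => palindrome
Longest palindromic substring: "bafab" with length 5

5


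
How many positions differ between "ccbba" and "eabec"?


Comparing "ccbba" and "eabec" position by position:
  Position 0: 'c' vs 'e' => DIFFER
  Position 1: 'c' vs 'a' => DIFFER
  Position 2: 'b' vs 'b' => same
  Position 3: 'b' vs 'e' => DIFFER
  Position 4: 'a' vs 'c' => DIFFER
Positions that differ: 4

4


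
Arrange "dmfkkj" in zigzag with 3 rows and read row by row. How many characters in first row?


Zigzag "dmfkkj" into 3 rows:
Placing characters:
  'd' => row 0
  'm' => row 1
  'f' => row 2
  'k' => row 1
  'k' => row 0
  'j' => row 1
Rows:
  Row 0: "dk"
  Row 1: "mkj"
  Row 2: "f"
First row length: 2

2


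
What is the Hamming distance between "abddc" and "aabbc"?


Comparing "abddc" and "aabbc" position by position:
  Position 0: 'a' vs 'a' => same
  Position 1: 'b' vs 'a' => differ
  Position 2: 'd' vs 'b' => differ
  Position 3: 'd' vs 'b' => differ
  Position 4: 'c' vs 'c' => same
Total differences (Hamming distance): 3

3


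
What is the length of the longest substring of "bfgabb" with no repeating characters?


Input: "bfgabb"
Sliding window (track last position of each char):
  Position 0 ('b'): window [0,0] length 1 -- new best
  Position 1 ('f'): window [0,1] length 2 -- new best
  Position 2 ('g'): window [0,2] length 3 -- new best
  Position 3 ('a'): window [0,3] length 4 -- new best
  Position 4 ('b'): repeat (last at 0), move window start to 1
  Position 4 ('b'): window [1,4] length 4
  Position 5 ('b'): repeat (last at 4), move window start to 5
  Position 5 ('b'): window [5,5] length 1
Longest substring with no repeats: "bfga" with length 4

4


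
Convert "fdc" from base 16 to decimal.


Input: "fdc" in base 16
Positional expansion:
  Digit 'f' (value 15) x 16^2 = 3840
  Digit 'd' (value 13) x 16^1 = 208
  Digit 'c' (value 12) x 16^0 = 12
Sum = 4060

4060


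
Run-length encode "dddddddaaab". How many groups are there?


Input: dddddddaaab
Scanning for consecutive runs:
  Group 1: 'd' x 7 (positions 0-6)
  Group 2: 'a' x 3 (positions 7-9)
  Group 3: 'b' x 1 (positions 10-10)
Total groups: 3

3


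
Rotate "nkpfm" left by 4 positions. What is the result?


Input: "nkpfm", rotate left by 4
First 4 characters: "nkpf"
Remaining characters: "m"
Concatenate remaining + first: "m" + "nkpf" = "mnkpf"

mnkpf


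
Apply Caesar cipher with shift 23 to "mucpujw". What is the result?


Caesar cipher: shift "mucpujw" by 23
  'm' (pos 12) + 23 = pos 9 = 'j'
  'u' (pos 20) + 23 = pos 17 = 'r'
  'c' (pos 2) + 23 = pos 25 = 'z'
  'p' (pos 15) + 23 = pos 12 = 'm'
  'u' (pos 20) + 23 = pos 17 = 'r'
  'j' (pos 9) + 23 = pos 6 = 'g'
  'w' (pos 22) + 23 = pos 19 = 't'
Result: jrzmrgt

jrzmrgt


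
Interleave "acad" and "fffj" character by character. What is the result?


Interleaving "acad" and "fffj":
  Position 0: 'a' from first, 'f' from second => "af"
  Position 1: 'c' from first, 'f' from second => "cf"
  Position 2: 'a' from first, 'f' from second => "af"
  Position 3: 'd' from first, 'j' from second => "dj"
Result: afcfafdj

afcfafdj


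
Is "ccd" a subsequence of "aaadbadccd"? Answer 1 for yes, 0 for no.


Check if "ccd" is a subsequence of "aaadbadccd"
Greedy scan:
  Position 0 ('a'): no match needed
  Position 1 ('a'): no match needed
  Position 2 ('a'): no match needed
  Position 3 ('d'): no match needed
  Position 4 ('b'): no match needed
  Position 5 ('a'): no match needed
  Position 6 ('d'): no match needed
  Position 7 ('c'): matches sub[0] = 'c'
  Position 8 ('c'): matches sub[1] = 'c'
  Position 9 ('d'): matches sub[2] = 'd'
All 3 characters matched => is a subsequence

1


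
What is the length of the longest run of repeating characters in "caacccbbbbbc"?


Input: "caacccbbbbbc"
Scanning for longest run:
  Position 1 ('a'): new char, reset run to 1
  Position 2 ('a'): continues run of 'a', length=2
  Position 3 ('c'): new char, reset run to 1
  Position 4 ('c'): continues run of 'c', length=2
  Position 5 ('c'): continues run of 'c', length=3
  Position 6 ('b'): new char, reset run to 1
  Position 7 ('b'): continues run of 'b', length=2
  Position 8 ('b'): continues run of 'b', length=3
  Position 9 ('b'): continues run of 'b', length=4
  Position 10 ('b'): continues run of 'b', length=5
  Position 11 ('c'): new char, reset run to 1
Longest run: 'b' with length 5

5


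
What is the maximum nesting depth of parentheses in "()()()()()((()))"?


Input: "()()()()()((()))"
Tracking depth:
  Position 0 '(': depth becomes 1
  Position 1 ')': depth becomes 0
  Position 2 '(': depth becomes 1
  Position 3 ')': depth becomes 0
  Position 4 '(': depth becomes 1
  Position 5 ')': depth becomes 0
  Position 6 '(': depth becomes 1
  Position 7 ')': depth becomes 0
  Position 8 '(': depth becomes 1
  Position 9 ')': depth becomes 0
  Position 10 '(': depth becomes 1
  Position 11 '(': depth becomes 2
  Position 12 '(': depth becomes 3
  Position 13 ')': depth becomes 2
  Position 14 ')': depth becomes 1
  Position 15 ')': depth becomes 0
Maximum depth reached: 3

3


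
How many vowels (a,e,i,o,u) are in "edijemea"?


Input: edijemea
Checking each character:
  'e' at position 0: vowel (running total: 1)
  'd' at position 1: consonant
  'i' at position 2: vowel (running total: 2)
  'j' at position 3: consonant
  'e' at position 4: vowel (running total: 3)
  'm' at position 5: consonant
  'e' at position 6: vowel (running total: 4)
  'a' at position 7: vowel (running total: 5)
Total vowels: 5

5


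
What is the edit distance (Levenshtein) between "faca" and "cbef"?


Computing edit distance: "faca" -> "cbef"
DP table:
           c    b    e    f
      0    1    2    3    4
  f   1    1    2    3    3
  a   2    2    2    3    4
  c   3    2    3    3    4
  a   4    3    3    4    4
Edit distance = dp[4][4] = 4

4


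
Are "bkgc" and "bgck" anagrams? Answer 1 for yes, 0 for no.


Strings: "bkgc", "bgck"
Sorted first:  bcgk
Sorted second: bcgk
Sorted forms match => anagrams

1


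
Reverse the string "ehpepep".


Input: ehpepep
Reading characters right to left:
  Position 6: 'p'
  Position 5: 'e'
  Position 4: 'p'
  Position 3: 'e'
  Position 2: 'p'
  Position 1: 'h'
  Position 0: 'e'
Reversed: pepephe

pepephe


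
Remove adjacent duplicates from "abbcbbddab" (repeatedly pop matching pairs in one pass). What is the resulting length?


Input: abbcbbddab
Stack-based adjacent duplicate removal:
  Read 'a': push. Stack: a
  Read 'b': push. Stack: ab
  Read 'b': matches stack top 'b' => pop. Stack: a
  Read 'c': push. Stack: ac
  Read 'b': push. Stack: acb
  Read 'b': matches stack top 'b' => pop. Stack: ac
  Read 'd': push. Stack: acd
  Read 'd': matches stack top 'd' => pop. Stack: ac
  Read 'a': push. Stack: aca
  Read 'b': push. Stack: acab
Final stack: "acab" (length 4)

4


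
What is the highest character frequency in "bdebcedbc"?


Input: bdebcedbc
Character counts:
  'b': 3
  'c': 2
  'd': 2
  'e': 2
Maximum frequency: 3

3


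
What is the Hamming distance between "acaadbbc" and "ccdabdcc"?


Comparing "acaadbbc" and "ccdabdcc" position by position:
  Position 0: 'a' vs 'c' => differ
  Position 1: 'c' vs 'c' => same
  Position 2: 'a' vs 'd' => differ
  Position 3: 'a' vs 'a' => same
  Position 4: 'd' vs 'b' => differ
  Position 5: 'b' vs 'd' => differ
  Position 6: 'b' vs 'c' => differ
  Position 7: 'c' vs 'c' => same
Total differences (Hamming distance): 5

5


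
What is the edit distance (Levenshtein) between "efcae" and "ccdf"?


Computing edit distance: "efcae" -> "ccdf"
DP table:
           c    c    d    f
      0    1    2    3    4
  e   1    1    2    3    4
  f   2    2    2    3    3
  c   3    2    2    3    4
  a   4    3    3    3    4
  e   5    4    4    4    4
Edit distance = dp[5][4] = 4

4


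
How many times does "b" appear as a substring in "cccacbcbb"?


Searching for "b" in "cccacbcbb"
Scanning each position:
  Position 0: "c" => no
  Position 1: "c" => no
  Position 2: "c" => no
  Position 3: "a" => no
  Position 4: "c" => no
  Position 5: "b" => MATCH
  Position 6: "c" => no
  Position 7: "b" => MATCH
  Position 8: "b" => MATCH
Total occurrences: 3

3


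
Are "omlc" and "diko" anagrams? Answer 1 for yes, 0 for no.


Strings: "omlc", "diko"
Sorted first:  clmo
Sorted second: diko
Differ at position 0: 'c' vs 'd' => not anagrams

0


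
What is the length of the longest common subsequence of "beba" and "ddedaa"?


LCS of "beba" and "ddedaa"
DP table:
           d    d    e    d    a    a
      0    0    0    0    0    0    0
  b   0    0    0    0    0    0    0
  e   0    0    0    1    1    1    1
  b   0    0    0    1    1    1    1
  a   0    0    0    1    1    2    2
LCS length = dp[4][6] = 2

2


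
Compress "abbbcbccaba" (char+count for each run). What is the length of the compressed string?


Input: abbbcbccaba
Runs:
  'a' x 1 => "a1"
  'b' x 3 => "b3"
  'c' x 1 => "c1"
  'b' x 1 => "b1"
  'c' x 2 => "c2"
  'a' x 1 => "a1"
  'b' x 1 => "b1"
  'a' x 1 => "a1"
Compressed: "a1b3c1b1c2a1b1a1"
Compressed length: 16

16


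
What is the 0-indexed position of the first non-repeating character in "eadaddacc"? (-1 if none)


Input: eadaddacc
Character frequencies:
  'a': 3
  'c': 2
  'd': 3
  'e': 1
Scanning left to right for freq == 1:
  Position 0 ('e'): unique! => answer = 0

0


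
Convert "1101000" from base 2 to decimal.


Input: "1101000" in base 2
Positional expansion:
  Digit '1' (value 1) x 2^6 = 64
  Digit '1' (value 1) x 2^5 = 32
  Digit '0' (value 0) x 2^4 = 0
  Digit '1' (value 1) x 2^3 = 8
  Digit '0' (value 0) x 2^2 = 0
  Digit '0' (value 0) x 2^1 = 0
  Digit '0' (value 0) x 2^0 = 0
Sum = 104

104


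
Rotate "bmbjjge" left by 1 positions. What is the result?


Input: "bmbjjge", rotate left by 1
First 1 characters: "b"
Remaining characters: "mbjjge"
Concatenate remaining + first: "mbjjge" + "b" = "mbjjgeb"

mbjjgeb


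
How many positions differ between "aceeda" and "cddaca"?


Comparing "aceeda" and "cddaca" position by position:
  Position 0: 'a' vs 'c' => DIFFER
  Position 1: 'c' vs 'd' => DIFFER
  Position 2: 'e' vs 'd' => DIFFER
  Position 3: 'e' vs 'a' => DIFFER
  Position 4: 'd' vs 'c' => DIFFER
  Position 5: 'a' vs 'a' => same
Positions that differ: 5

5


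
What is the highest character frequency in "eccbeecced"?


Input: eccbeecced
Character counts:
  'b': 1
  'c': 4
  'd': 1
  'e': 4
Maximum frequency: 4

4


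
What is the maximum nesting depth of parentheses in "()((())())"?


Input: "()((())())"
Tracking depth:
  Position 0 '(': depth becomes 1
  Position 1 ')': depth becomes 0
  Position 2 '(': depth becomes 1
  Position 3 '(': depth becomes 2
  Position 4 '(': depth becomes 3
  Position 5 ')': depth becomes 2
  Position 6 ')': depth becomes 1
  Position 7 '(': depth becomes 2
  Position 8 ')': depth becomes 1
  Position 9 ')': depth becomes 0
Maximum depth reached: 3

3


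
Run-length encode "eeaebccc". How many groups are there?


Input: eeaebccc
Scanning for consecutive runs:
  Group 1: 'e' x 2 (positions 0-1)
  Group 2: 'a' x 1 (positions 2-2)
  Group 3: 'e' x 1 (positions 3-3)
  Group 4: 'b' x 1 (positions 4-4)
  Group 5: 'c' x 3 (positions 5-7)
Total groups: 5

5


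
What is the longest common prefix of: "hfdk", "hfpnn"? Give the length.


Words: hfdk, hfpnn
  Position 0: all 'h' => match
  Position 1: all 'f' => match
  Position 2: ('d', 'p') => mismatch, stop
LCP = "hf" (length 2)

2


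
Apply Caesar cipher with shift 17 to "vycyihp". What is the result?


Caesar cipher: shift "vycyihp" by 17
  'v' (pos 21) + 17 = pos 12 = 'm'
  'y' (pos 24) + 17 = pos 15 = 'p'
  'c' (pos 2) + 17 = pos 19 = 't'
  'y' (pos 24) + 17 = pos 15 = 'p'
  'i' (pos 8) + 17 = pos 25 = 'z'
  'h' (pos 7) + 17 = pos 24 = 'y'
  'p' (pos 15) + 17 = pos 6 = 'g'
Result: mptpzyg

mptpzyg


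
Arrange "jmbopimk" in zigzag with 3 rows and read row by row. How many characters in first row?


Zigzag "jmbopimk" into 3 rows:
Placing characters:
  'j' => row 0
  'm' => row 1
  'b' => row 2
  'o' => row 1
  'p' => row 0
  'i' => row 1
  'm' => row 2
  'k' => row 1
Rows:
  Row 0: "jp"
  Row 1: "moik"
  Row 2: "bm"
First row length: 2

2


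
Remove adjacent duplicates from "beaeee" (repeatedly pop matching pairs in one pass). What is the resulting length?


Input: beaeee
Stack-based adjacent duplicate removal:
  Read 'b': push. Stack: b
  Read 'e': push. Stack: be
  Read 'a': push. Stack: bea
  Read 'e': push. Stack: beae
  Read 'e': matches stack top 'e' => pop. Stack: bea
  Read 'e': push. Stack: beae
Final stack: "beae" (length 4)

4


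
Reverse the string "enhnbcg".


Input: enhnbcg
Reading characters right to left:
  Position 6: 'g'
  Position 5: 'c'
  Position 4: 'b'
  Position 3: 'n'
  Position 2: 'h'
  Position 1: 'n'
  Position 0: 'e'
Reversed: gcbnhne

gcbnhne


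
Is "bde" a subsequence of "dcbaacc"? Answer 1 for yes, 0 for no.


Check if "bde" is a subsequence of "dcbaacc"
Greedy scan:
  Position 0 ('d'): no match needed
  Position 1 ('c'): no match needed
  Position 2 ('b'): matches sub[0] = 'b'
  Position 3 ('a'): no match needed
  Position 4 ('a'): no match needed
  Position 5 ('c'): no match needed
  Position 6 ('c'): no match needed
Only matched 1/3 characters => not a subsequence

0


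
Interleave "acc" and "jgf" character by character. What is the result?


Interleaving "acc" and "jgf":
  Position 0: 'a' from first, 'j' from second => "aj"
  Position 1: 'c' from first, 'g' from second => "cg"
  Position 2: 'c' from first, 'f' from second => "cf"
Result: ajcgcf

ajcgcf


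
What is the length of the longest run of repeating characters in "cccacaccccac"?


Input: "cccacaccccac"
Scanning for longest run:
  Position 1 ('c'): continues run of 'c', length=2
  Position 2 ('c'): continues run of 'c', length=3
  Position 3 ('a'): new char, reset run to 1
  Position 4 ('c'): new char, reset run to 1
  Position 5 ('a'): new char, reset run to 1
  Position 6 ('c'): new char, reset run to 1
  Position 7 ('c'): continues run of 'c', length=2
  Position 8 ('c'): continues run of 'c', length=3
  Position 9 ('c'): continues run of 'c', length=4
  Position 10 ('a'): new char, reset run to 1
  Position 11 ('c'): new char, reset run to 1
Longest run: 'c' with length 4

4


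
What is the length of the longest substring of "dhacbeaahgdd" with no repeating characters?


Input: "dhacbeaahgdd"
Sliding window (track last position of each char):
  Position 0 ('d'): window [0,0] length 1 -- new best
  Position 1 ('h'): window [0,1] length 2 -- new best
  Position 2 ('a'): window [0,2] length 3 -- new best
  Position 3 ('c'): window [0,3] length 4 -- new best
  Position 4 ('b'): window [0,4] length 5 -- new best
  Position 5 ('e'): window [0,5] length 6 -- new best
  Position 6 ('a'): repeat (last at 2), move window start to 3
  Position 6 ('a'): window [3,6] length 4
  Position 7 ('a'): repeat (last at 6), move window start to 7
  Position 7 ('a'): window [7,7] length 1
  Position 8 ('h'): window [7,8] length 2
  Position 9 ('g'): window [7,9] length 3
  Position 10 ('d'): window [7,10] length 4
  Position 11 ('d'): repeat (last at 10), move window start to 11
  Position 11 ('d'): window [11,11] length 1
Longest substring with no repeats: "dhacbe" with length 6

6


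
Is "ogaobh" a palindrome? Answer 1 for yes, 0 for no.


Input: ogaobh
Reversed: hboago
  Compare pos 0 ('o') with pos 5 ('h'): MISMATCH
  Compare pos 1 ('g') with pos 4 ('b'): MISMATCH
  Compare pos 2 ('a') with pos 3 ('o'): MISMATCH
Result: not a palindrome

0


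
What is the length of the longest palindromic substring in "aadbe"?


Input: "aadbe"
Checking substrings for palindromes:
  [0:2] "aa" (len 2) => palindrome
Longest palindromic substring: "aa" with length 2

2


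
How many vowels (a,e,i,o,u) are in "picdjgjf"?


Input: picdjgjf
Checking each character:
  'p' at position 0: consonant
  'i' at position 1: vowel (running total: 1)
  'c' at position 2: consonant
  'd' at position 3: consonant
  'j' at position 4: consonant
  'g' at position 5: consonant
  'j' at position 6: consonant
  'f' at position 7: consonant
Total vowels: 1

1


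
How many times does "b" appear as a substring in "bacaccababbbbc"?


Searching for "b" in "bacaccababbbbc"
Scanning each position:
  Position 0: "b" => MATCH
  Position 1: "a" => no
  Position 2: "c" => no
  Position 3: "a" => no
  Position 4: "c" => no
  Position 5: "c" => no
  Position 6: "a" => no
  Position 7: "b" => MATCH
  Position 8: "a" => no
  Position 9: "b" => MATCH
  Position 10: "b" => MATCH
  Position 11: "b" => MATCH
  Position 12: "b" => MATCH
  Position 13: "c" => no
Total occurrences: 6

6


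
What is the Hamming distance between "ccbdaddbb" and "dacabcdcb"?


Comparing "ccbdaddbb" and "dacabcdcb" position by position:
  Position 0: 'c' vs 'd' => differ
  Position 1: 'c' vs 'a' => differ
  Position 2: 'b' vs 'c' => differ
  Position 3: 'd' vs 'a' => differ
  Position 4: 'a' vs 'b' => differ
  Position 5: 'd' vs 'c' => differ
  Position 6: 'd' vs 'd' => same
  Position 7: 'b' vs 'c' => differ
  Position 8: 'b' vs 'b' => same
Total differences (Hamming distance): 7

7


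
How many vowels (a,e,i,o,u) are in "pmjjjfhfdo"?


Input: pmjjjfhfdo
Checking each character:
  'p' at position 0: consonant
  'm' at position 1: consonant
  'j' at position 2: consonant
  'j' at position 3: consonant
  'j' at position 4: consonant
  'f' at position 5: consonant
  'h' at position 6: consonant
  'f' at position 7: consonant
  'd' at position 8: consonant
  'o' at position 9: vowel (running total: 1)
Total vowels: 1

1


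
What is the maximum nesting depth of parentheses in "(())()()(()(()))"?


Input: "(())()()(()(()))"
Tracking depth:
  Position 0 '(': depth becomes 1
  Position 1 '(': depth becomes 2
  Position 2 ')': depth becomes 1
  Position 3 ')': depth becomes 0
  Position 4 '(': depth becomes 1
  Position 5 ')': depth becomes 0
  Position 6 '(': depth becomes 1
  Position 7 ')': depth becomes 0
  Position 8 '(': depth becomes 1
  Position 9 '(': depth becomes 2
  Position 10 ')': depth becomes 1
  Position 11 '(': depth becomes 2
  Position 12 '(': depth becomes 3
  Position 13 ')': depth becomes 2
  Position 14 ')': depth becomes 1
  Position 15 ')': depth becomes 0
Maximum depth reached: 3

3


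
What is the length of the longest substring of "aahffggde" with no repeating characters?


Input: "aahffggde"
Sliding window (track last position of each char):
  Position 0 ('a'): window [0,0] length 1 -- new best
  Position 1 ('a'): repeat (last at 0), move window start to 1
  Position 1 ('a'): window [1,1] length 1
  Position 2 ('h'): window [1,2] length 2 -- new best
  Position 3 ('f'): window [1,3] length 3 -- new best
  Position 4 ('f'): repeat (last at 3), move window start to 4
  Position 4 ('f'): window [4,4] length 1
  Position 5 ('g'): window [4,5] length 2
  Position 6 ('g'): repeat (last at 5), move window start to 6
  Position 6 ('g'): window [6,6] length 1
  Position 7 ('d'): window [6,7] length 2
  Position 8 ('e'): window [6,8] length 3
Longest substring with no repeats: "ahf" with length 3

3


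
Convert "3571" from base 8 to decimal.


Input: "3571" in base 8
Positional expansion:
  Digit '3' (value 3) x 8^3 = 1536
  Digit '5' (value 5) x 8^2 = 320
  Digit '7' (value 7) x 8^1 = 56
  Digit '1' (value 1) x 8^0 = 1
Sum = 1913

1913


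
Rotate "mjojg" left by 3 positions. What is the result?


Input: "mjojg", rotate left by 3
First 3 characters: "mjo"
Remaining characters: "jg"
Concatenate remaining + first: "jg" + "mjo" = "jgmjo"

jgmjo


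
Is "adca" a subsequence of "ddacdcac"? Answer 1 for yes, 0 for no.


Check if "adca" is a subsequence of "ddacdcac"
Greedy scan:
  Position 0 ('d'): no match needed
  Position 1 ('d'): no match needed
  Position 2 ('a'): matches sub[0] = 'a'
  Position 3 ('c'): no match needed
  Position 4 ('d'): matches sub[1] = 'd'
  Position 5 ('c'): matches sub[2] = 'c'
  Position 6 ('a'): matches sub[3] = 'a'
  Position 7 ('c'): no match needed
All 4 characters matched => is a subsequence

1


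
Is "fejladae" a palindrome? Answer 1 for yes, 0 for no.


Input: fejladae
Reversed: eadaljef
  Compare pos 0 ('f') with pos 7 ('e'): MISMATCH
  Compare pos 1 ('e') with pos 6 ('a'): MISMATCH
  Compare pos 2 ('j') with pos 5 ('d'): MISMATCH
  Compare pos 3 ('l') with pos 4 ('a'): MISMATCH
Result: not a palindrome

0


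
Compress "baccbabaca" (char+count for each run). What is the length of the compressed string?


Input: baccbabaca
Runs:
  'b' x 1 => "b1"
  'a' x 1 => "a1"
  'c' x 2 => "c2"
  'b' x 1 => "b1"
  'a' x 1 => "a1"
  'b' x 1 => "b1"
  'a' x 1 => "a1"
  'c' x 1 => "c1"
  'a' x 1 => "a1"
Compressed: "b1a1c2b1a1b1a1c1a1"
Compressed length: 18

18


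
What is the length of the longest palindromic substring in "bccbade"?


Input: "bccbade"
Checking substrings for palindromes:
  [0:4] "bccb" (len 4) => palindrome
  [1:3] "cc" (len 2) => palindrome
Longest palindromic substring: "bccb" with length 4

4


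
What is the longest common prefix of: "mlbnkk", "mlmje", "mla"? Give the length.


Words: mlbnkk, mlmje, mla
  Position 0: all 'm' => match
  Position 1: all 'l' => match
  Position 2: ('b', 'm', 'a') => mismatch, stop
LCP = "ml" (length 2)

2


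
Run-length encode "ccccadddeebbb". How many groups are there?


Input: ccccadddeebbb
Scanning for consecutive runs:
  Group 1: 'c' x 4 (positions 0-3)
  Group 2: 'a' x 1 (positions 4-4)
  Group 3: 'd' x 3 (positions 5-7)
  Group 4: 'e' x 2 (positions 8-9)
  Group 5: 'b' x 3 (positions 10-12)
Total groups: 5

5


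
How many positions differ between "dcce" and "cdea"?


Comparing "dcce" and "cdea" position by position:
  Position 0: 'd' vs 'c' => DIFFER
  Position 1: 'c' vs 'd' => DIFFER
  Position 2: 'c' vs 'e' => DIFFER
  Position 3: 'e' vs 'a' => DIFFER
Positions that differ: 4

4


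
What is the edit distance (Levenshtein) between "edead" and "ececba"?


Computing edit distance: "edead" -> "ececba"
DP table:
           e    c    e    c    b    a
      0    1    2    3    4    5    6
  e   1    0    1    2    3    4    5
  d   2    1    1    2    3    4    5
  e   3    2    2    1    2    3    4
  a   4    3    3    2    2    3    3
  d   5    4    4    3    3    3    4
Edit distance = dp[5][6] = 4

4


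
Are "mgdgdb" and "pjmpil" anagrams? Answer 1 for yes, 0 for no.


Strings: "mgdgdb", "pjmpil"
Sorted first:  bddggm
Sorted second: ijlmpp
Differ at position 0: 'b' vs 'i' => not anagrams

0


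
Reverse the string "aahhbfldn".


Input: aahhbfldn
Reading characters right to left:
  Position 8: 'n'
  Position 7: 'd'
  Position 6: 'l'
  Position 5: 'f'
  Position 4: 'b'
  Position 3: 'h'
  Position 2: 'h'
  Position 1: 'a'
  Position 0: 'a'
Reversed: ndlfbhhaa

ndlfbhhaa


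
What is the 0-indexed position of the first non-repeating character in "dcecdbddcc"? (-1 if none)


Input: dcecdbddcc
Character frequencies:
  'b': 1
  'c': 4
  'd': 4
  'e': 1
Scanning left to right for freq == 1:
  Position 0 ('d'): freq=4, skip
  Position 1 ('c'): freq=4, skip
  Position 2 ('e'): unique! => answer = 2

2


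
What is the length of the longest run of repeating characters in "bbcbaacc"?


Input: "bbcbaacc"
Scanning for longest run:
  Position 1 ('b'): continues run of 'b', length=2
  Position 2 ('c'): new char, reset run to 1
  Position 3 ('b'): new char, reset run to 1
  Position 4 ('a'): new char, reset run to 1
  Position 5 ('a'): continues run of 'a', length=2
  Position 6 ('c'): new char, reset run to 1
  Position 7 ('c'): continues run of 'c', length=2
Longest run: 'b' with length 2

2


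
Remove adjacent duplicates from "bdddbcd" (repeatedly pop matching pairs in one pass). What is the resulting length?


Input: bdddbcd
Stack-based adjacent duplicate removal:
  Read 'b': push. Stack: b
  Read 'd': push. Stack: bd
  Read 'd': matches stack top 'd' => pop. Stack: b
  Read 'd': push. Stack: bd
  Read 'b': push. Stack: bdb
  Read 'c': push. Stack: bdbc
  Read 'd': push. Stack: bdbcd
Final stack: "bdbcd" (length 5)

5


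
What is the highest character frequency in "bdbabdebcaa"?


Input: bdbabdebcaa
Character counts:
  'a': 3
  'b': 4
  'c': 1
  'd': 2
  'e': 1
Maximum frequency: 4

4


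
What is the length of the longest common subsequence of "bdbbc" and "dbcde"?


LCS of "bdbbc" and "dbcde"
DP table:
           d    b    c    d    e
      0    0    0    0    0    0
  b   0    0    1    1    1    1
  d   0    1    1    1    2    2
  b   0    1    2    2    2    2
  b   0    1    2    2    2    2
  c   0    1    2    3    3    3
LCS length = dp[5][5] = 3

3


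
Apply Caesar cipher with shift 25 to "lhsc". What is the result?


Caesar cipher: shift "lhsc" by 25
  'l' (pos 11) + 25 = pos 10 = 'k'
  'h' (pos 7) + 25 = pos 6 = 'g'
  's' (pos 18) + 25 = pos 17 = 'r'
  'c' (pos 2) + 25 = pos 1 = 'b'
Result: kgrb

kgrb


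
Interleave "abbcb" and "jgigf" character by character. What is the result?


Interleaving "abbcb" and "jgigf":
  Position 0: 'a' from first, 'j' from second => "aj"
  Position 1: 'b' from first, 'g' from second => "bg"
  Position 2: 'b' from first, 'i' from second => "bi"
  Position 3: 'c' from first, 'g' from second => "cg"
  Position 4: 'b' from first, 'f' from second => "bf"
Result: ajbgbicgbf

ajbgbicgbf


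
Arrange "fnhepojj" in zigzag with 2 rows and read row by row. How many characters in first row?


Zigzag "fnhepojj" into 2 rows:
Placing characters:
  'f' => row 0
  'n' => row 1
  'h' => row 0
  'e' => row 1
  'p' => row 0
  'o' => row 1
  'j' => row 0
  'j' => row 1
Rows:
  Row 0: "fhpj"
  Row 1: "neoj"
First row length: 4

4


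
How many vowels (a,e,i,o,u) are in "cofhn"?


Input: cofhn
Checking each character:
  'c' at position 0: consonant
  'o' at position 1: vowel (running total: 1)
  'f' at position 2: consonant
  'h' at position 3: consonant
  'n' at position 4: consonant
Total vowels: 1

1


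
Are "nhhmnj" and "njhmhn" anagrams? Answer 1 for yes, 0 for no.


Strings: "nhhmnj", "njhmhn"
Sorted first:  hhjmnn
Sorted second: hhjmnn
Sorted forms match => anagrams

1


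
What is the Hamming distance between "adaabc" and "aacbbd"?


Comparing "adaabc" and "aacbbd" position by position:
  Position 0: 'a' vs 'a' => same
  Position 1: 'd' vs 'a' => differ
  Position 2: 'a' vs 'c' => differ
  Position 3: 'a' vs 'b' => differ
  Position 4: 'b' vs 'b' => same
  Position 5: 'c' vs 'd' => differ
Total differences (Hamming distance): 4

4


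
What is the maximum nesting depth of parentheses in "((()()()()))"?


Input: "((()()()()))"
Tracking depth:
  Position 0 '(': depth becomes 1
  Position 1 '(': depth becomes 2
  Position 2 '(': depth becomes 3
  Position 3 ')': depth becomes 2
  Position 4 '(': depth becomes 3
  Position 5 ')': depth becomes 2
  Position 6 '(': depth becomes 3
  Position 7 ')': depth becomes 2
  Position 8 '(': depth becomes 3
  Position 9 ')': depth becomes 2
  Position 10 ')': depth becomes 1
  Position 11 ')': depth becomes 0
Maximum depth reached: 3

3


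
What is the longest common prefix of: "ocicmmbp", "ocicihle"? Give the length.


Words: ocicmmbp, ocicihle
  Position 0: all 'o' => match
  Position 1: all 'c' => match
  Position 2: all 'i' => match
  Position 3: all 'c' => match
  Position 4: ('m', 'i') => mismatch, stop
LCP = "ocic" (length 4)

4


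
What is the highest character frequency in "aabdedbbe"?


Input: aabdedbbe
Character counts:
  'a': 2
  'b': 3
  'd': 2
  'e': 2
Maximum frequency: 3

3


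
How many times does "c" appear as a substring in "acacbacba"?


Searching for "c" in "acacbacba"
Scanning each position:
  Position 0: "a" => no
  Position 1: "c" => MATCH
  Position 2: "a" => no
  Position 3: "c" => MATCH
  Position 4: "b" => no
  Position 5: "a" => no
  Position 6: "c" => MATCH
  Position 7: "b" => no
  Position 8: "a" => no
Total occurrences: 3

3


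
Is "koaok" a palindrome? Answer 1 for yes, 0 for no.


Input: koaok
Reversed: koaok
  Compare pos 0 ('k') with pos 4 ('k'): match
  Compare pos 1 ('o') with pos 3 ('o'): match
Result: palindrome

1


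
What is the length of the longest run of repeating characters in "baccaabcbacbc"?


Input: "baccaabcbacbc"
Scanning for longest run:
  Position 1 ('a'): new char, reset run to 1
  Position 2 ('c'): new char, reset run to 1
  Position 3 ('c'): continues run of 'c', length=2
  Position 4 ('a'): new char, reset run to 1
  Position 5 ('a'): continues run of 'a', length=2
  Position 6 ('b'): new char, reset run to 1
  Position 7 ('c'): new char, reset run to 1
  Position 8 ('b'): new char, reset run to 1
  Position 9 ('a'): new char, reset run to 1
  Position 10 ('c'): new char, reset run to 1
  Position 11 ('b'): new char, reset run to 1
  Position 12 ('c'): new char, reset run to 1
Longest run: 'c' with length 2

2


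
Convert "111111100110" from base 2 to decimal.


Input: "111111100110" in base 2
Positional expansion:
  Digit '1' (value 1) x 2^11 = 2048
  Digit '1' (value 1) x 2^10 = 1024
  Digit '1' (value 1) x 2^9 = 512
  Digit '1' (value 1) x 2^8 = 256
  Digit '1' (value 1) x 2^7 = 128
  Digit '1' (value 1) x 2^6 = 64
  Digit '1' (value 1) x 2^5 = 32
  Digit '0' (value 0) x 2^4 = 0
  Digit '0' (value 0) x 2^3 = 0
  Digit '1' (value 1) x 2^2 = 4
  Digit '1' (value 1) x 2^1 = 2
  Digit '0' (value 0) x 2^0 = 0
Sum = 4070

4070


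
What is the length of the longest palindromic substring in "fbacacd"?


Input: "fbacacd"
Checking substrings for palindromes:
  [2:5] "aca" (len 3) => palindrome
  [3:6] "cac" (len 3) => palindrome
Longest palindromic substring: "aca" with length 3

3


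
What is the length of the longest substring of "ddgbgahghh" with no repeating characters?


Input: "ddgbgahghh"
Sliding window (track last position of each char):
  Position 0 ('d'): window [0,0] length 1 -- new best
  Position 1 ('d'): repeat (last at 0), move window start to 1
  Position 1 ('d'): window [1,1] length 1
  Position 2 ('g'): window [1,2] length 2 -- new best
  Position 3 ('b'): window [1,3] length 3 -- new best
  Position 4 ('g'): repeat (last at 2), move window start to 3
  Position 4 ('g'): window [3,4] length 2
  Position 5 ('a'): window [3,5] length 3
  Position 6 ('h'): window [3,6] length 4 -- new best
  Position 7 ('g'): repeat (last at 4), move window start to 5
  Position 7 ('g'): window [5,7] length 3
  Position 8 ('h'): repeat (last at 6), move window start to 7
  Position 8 ('h'): window [7,8] length 2
  Position 9 ('h'): repeat (last at 8), move window start to 9
  Position 9 ('h'): window [9,9] length 1
Longest substring with no repeats: "bgah" with length 4

4


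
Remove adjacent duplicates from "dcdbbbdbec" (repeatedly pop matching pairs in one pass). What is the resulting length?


Input: dcdbbbdbec
Stack-based adjacent duplicate removal:
  Read 'd': push. Stack: d
  Read 'c': push. Stack: dc
  Read 'd': push. Stack: dcd
  Read 'b': push. Stack: dcdb
  Read 'b': matches stack top 'b' => pop. Stack: dcd
  Read 'b': push. Stack: dcdb
  Read 'd': push. Stack: dcdbd
  Read 'b': push. Stack: dcdbdb
  Read 'e': push. Stack: dcdbdbe
  Read 'c': push. Stack: dcdbdbec
Final stack: "dcdbdbec" (length 8)

8


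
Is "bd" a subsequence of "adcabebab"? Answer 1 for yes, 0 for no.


Check if "bd" is a subsequence of "adcabebab"
Greedy scan:
  Position 0 ('a'): no match needed
  Position 1 ('d'): no match needed
  Position 2 ('c'): no match needed
  Position 3 ('a'): no match needed
  Position 4 ('b'): matches sub[0] = 'b'
  Position 5 ('e'): no match needed
  Position 6 ('b'): no match needed
  Position 7 ('a'): no match needed
  Position 8 ('b'): no match needed
Only matched 1/2 characters => not a subsequence

0


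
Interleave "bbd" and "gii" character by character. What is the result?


Interleaving "bbd" and "gii":
  Position 0: 'b' from first, 'g' from second => "bg"
  Position 1: 'b' from first, 'i' from second => "bi"
  Position 2: 'd' from first, 'i' from second => "di"
Result: bgbidi

bgbidi


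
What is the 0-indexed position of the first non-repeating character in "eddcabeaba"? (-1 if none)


Input: eddcabeaba
Character frequencies:
  'a': 3
  'b': 2
  'c': 1
  'd': 2
  'e': 2
Scanning left to right for freq == 1:
  Position 0 ('e'): freq=2, skip
  Position 1 ('d'): freq=2, skip
  Position 2 ('d'): freq=2, skip
  Position 3 ('c'): unique! => answer = 3

3


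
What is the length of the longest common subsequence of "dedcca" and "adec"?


LCS of "dedcca" and "adec"
DP table:
           a    d    e    c
      0    0    0    0    0
  d   0    0    1    1    1
  e   0    0    1    2    2
  d   0    0    1    2    2
  c   0    0    1    2    3
  c   0    0    1    2    3
  a   0    1    1    2    3
LCS length = dp[6][4] = 3

3


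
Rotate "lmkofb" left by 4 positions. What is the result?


Input: "lmkofb", rotate left by 4
First 4 characters: "lmko"
Remaining characters: "fb"
Concatenate remaining + first: "fb" + "lmko" = "fblmko"

fblmko


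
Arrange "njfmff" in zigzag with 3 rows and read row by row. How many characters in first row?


Zigzag "njfmff" into 3 rows:
Placing characters:
  'n' => row 0
  'j' => row 1
  'f' => row 2
  'm' => row 1
  'f' => row 0
  'f' => row 1
Rows:
  Row 0: "nf"
  Row 1: "jmf"
  Row 2: "f"
First row length: 2

2


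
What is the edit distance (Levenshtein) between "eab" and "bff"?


Computing edit distance: "eab" -> "bff"
DP table:
           b    f    f
      0    1    2    3
  e   1    1    2    3
  a   2    2    2    3
  b   3    2    3    3
Edit distance = dp[3][3] = 3

3


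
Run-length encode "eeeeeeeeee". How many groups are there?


Input: eeeeeeeeee
Scanning for consecutive runs:
  Group 1: 'e' x 10 (positions 0-9)
Total groups: 1

1


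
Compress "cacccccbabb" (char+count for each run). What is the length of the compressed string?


Input: cacccccbabb
Runs:
  'c' x 1 => "c1"
  'a' x 1 => "a1"
  'c' x 5 => "c5"
  'b' x 1 => "b1"
  'a' x 1 => "a1"
  'b' x 2 => "b2"
Compressed: "c1a1c5b1a1b2"
Compressed length: 12

12


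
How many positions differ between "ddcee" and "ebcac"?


Comparing "ddcee" and "ebcac" position by position:
  Position 0: 'd' vs 'e' => DIFFER
  Position 1: 'd' vs 'b' => DIFFER
  Position 2: 'c' vs 'c' => same
  Position 3: 'e' vs 'a' => DIFFER
  Position 4: 'e' vs 'c' => DIFFER
Positions that differ: 4

4


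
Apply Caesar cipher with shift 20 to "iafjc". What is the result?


Caesar cipher: shift "iafjc" by 20
  'i' (pos 8) + 20 = pos 2 = 'c'
  'a' (pos 0) + 20 = pos 20 = 'u'
  'f' (pos 5) + 20 = pos 25 = 'z'
  'j' (pos 9) + 20 = pos 3 = 'd'
  'c' (pos 2) + 20 = pos 22 = 'w'
Result: cuzdw

cuzdw


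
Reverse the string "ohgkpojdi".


Input: ohgkpojdi
Reading characters right to left:
  Position 8: 'i'
  Position 7: 'd'
  Position 6: 'j'
  Position 5: 'o'
  Position 4: 'p'
  Position 3: 'k'
  Position 2: 'g'
  Position 1: 'h'
  Position 0: 'o'
Reversed: idjopkgho

idjopkgho


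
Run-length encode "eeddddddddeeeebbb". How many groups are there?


Input: eeddddddddeeeebbb
Scanning for consecutive runs:
  Group 1: 'e' x 2 (positions 0-1)
  Group 2: 'd' x 8 (positions 2-9)
  Group 3: 'e' x 4 (positions 10-13)
  Group 4: 'b' x 3 (positions 14-16)
Total groups: 4

4


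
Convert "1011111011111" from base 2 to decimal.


Input: "1011111011111" in base 2
Positional expansion:
  Digit '1' (value 1) x 2^12 = 4096
  Digit '0' (value 0) x 2^11 = 0
  Digit '1' (value 1) x 2^10 = 1024
  Digit '1' (value 1) x 2^9 = 512
  Digit '1' (value 1) x 2^8 = 256
  Digit '1' (value 1) x 2^7 = 128
  Digit '1' (value 1) x 2^6 = 64
  Digit '0' (value 0) x 2^5 = 0
  Digit '1' (value 1) x 2^4 = 16
  Digit '1' (value 1) x 2^3 = 8
  Digit '1' (value 1) x 2^2 = 4
  Digit '1' (value 1) x 2^1 = 2
  Digit '1' (value 1) x 2^0 = 1
Sum = 6111

6111


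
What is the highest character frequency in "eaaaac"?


Input: eaaaac
Character counts:
  'a': 4
  'c': 1
  'e': 1
Maximum frequency: 4

4


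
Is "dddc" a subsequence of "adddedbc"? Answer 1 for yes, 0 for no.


Check if "dddc" is a subsequence of "adddedbc"
Greedy scan:
  Position 0 ('a'): no match needed
  Position 1 ('d'): matches sub[0] = 'd'
  Position 2 ('d'): matches sub[1] = 'd'
  Position 3 ('d'): matches sub[2] = 'd'
  Position 4 ('e'): no match needed
  Position 5 ('d'): no match needed
  Position 6 ('b'): no match needed
  Position 7 ('c'): matches sub[3] = 'c'
All 4 characters matched => is a subsequence

1


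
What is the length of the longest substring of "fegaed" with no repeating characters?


Input: "fegaed"
Sliding window (track last position of each char):
  Position 0 ('f'): window [0,0] length 1 -- new best
  Position 1 ('e'): window [0,1] length 2 -- new best
  Position 2 ('g'): window [0,2] length 3 -- new best
  Position 3 ('a'): window [0,3] length 4 -- new best
  Position 4 ('e'): repeat (last at 1), move window start to 2
  Position 4 ('e'): window [2,4] length 3
  Position 5 ('d'): window [2,5] length 4
Longest substring with no repeats: "fega" with length 4

4
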